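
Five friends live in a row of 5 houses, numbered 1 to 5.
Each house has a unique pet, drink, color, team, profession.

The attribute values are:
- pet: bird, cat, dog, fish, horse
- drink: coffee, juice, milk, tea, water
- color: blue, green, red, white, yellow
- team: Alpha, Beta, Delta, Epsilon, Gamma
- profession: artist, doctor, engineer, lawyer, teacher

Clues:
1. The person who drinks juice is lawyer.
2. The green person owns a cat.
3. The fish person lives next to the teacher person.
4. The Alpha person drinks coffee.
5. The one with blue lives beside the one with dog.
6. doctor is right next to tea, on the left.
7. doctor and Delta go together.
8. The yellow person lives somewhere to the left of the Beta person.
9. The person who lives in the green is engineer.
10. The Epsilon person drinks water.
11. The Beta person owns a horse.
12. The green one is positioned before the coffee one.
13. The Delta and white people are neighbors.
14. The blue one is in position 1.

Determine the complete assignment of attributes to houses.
Solution:

House | Pet | Drink | Color | Team | Profession
-----------------------------------------------
  1   | fish | milk | blue | Delta | doctor
  2   | dog | tea | white | Gamma | teacher
  3   | cat | water | green | Epsilon | engineer
  4   | bird | coffee | yellow | Alpha | artist
  5   | horse | juice | red | Beta | lawyer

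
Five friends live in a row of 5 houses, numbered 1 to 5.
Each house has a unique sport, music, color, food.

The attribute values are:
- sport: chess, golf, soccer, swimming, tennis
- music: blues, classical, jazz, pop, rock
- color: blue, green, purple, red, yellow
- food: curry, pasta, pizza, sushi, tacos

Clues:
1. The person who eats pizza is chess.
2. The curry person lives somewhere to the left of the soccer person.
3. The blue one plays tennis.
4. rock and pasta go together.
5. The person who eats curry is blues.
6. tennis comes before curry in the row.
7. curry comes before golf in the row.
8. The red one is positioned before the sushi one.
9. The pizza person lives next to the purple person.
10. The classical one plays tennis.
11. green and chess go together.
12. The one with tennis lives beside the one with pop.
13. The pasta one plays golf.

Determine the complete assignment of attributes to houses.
Solution:

House | Sport | Music | Color | Food
------------------------------------
  1   | tennis | classical | blue | tacos
  2   | chess | pop | green | pizza
  3   | swimming | blues | purple | curry
  4   | golf | rock | red | pasta
  5   | soccer | jazz | yellow | sushi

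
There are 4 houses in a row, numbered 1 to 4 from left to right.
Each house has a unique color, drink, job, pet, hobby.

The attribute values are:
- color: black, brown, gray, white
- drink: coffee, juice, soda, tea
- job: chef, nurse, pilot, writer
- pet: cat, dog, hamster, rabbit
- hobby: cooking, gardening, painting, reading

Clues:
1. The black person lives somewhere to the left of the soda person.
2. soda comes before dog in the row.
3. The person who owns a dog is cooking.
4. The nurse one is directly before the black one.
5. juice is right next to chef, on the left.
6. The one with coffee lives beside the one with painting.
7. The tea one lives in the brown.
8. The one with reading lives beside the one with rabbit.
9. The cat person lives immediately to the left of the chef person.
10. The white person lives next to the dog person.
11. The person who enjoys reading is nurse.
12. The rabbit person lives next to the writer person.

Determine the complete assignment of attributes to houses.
Solution:

House | Color | Drink | Job | Pet | Hobby
-----------------------------------------
  1   | gray | juice | nurse | cat | reading
  2   | black | coffee | chef | rabbit | gardening
  3   | white | soda | writer | hamster | painting
  4   | brown | tea | pilot | dog | cooking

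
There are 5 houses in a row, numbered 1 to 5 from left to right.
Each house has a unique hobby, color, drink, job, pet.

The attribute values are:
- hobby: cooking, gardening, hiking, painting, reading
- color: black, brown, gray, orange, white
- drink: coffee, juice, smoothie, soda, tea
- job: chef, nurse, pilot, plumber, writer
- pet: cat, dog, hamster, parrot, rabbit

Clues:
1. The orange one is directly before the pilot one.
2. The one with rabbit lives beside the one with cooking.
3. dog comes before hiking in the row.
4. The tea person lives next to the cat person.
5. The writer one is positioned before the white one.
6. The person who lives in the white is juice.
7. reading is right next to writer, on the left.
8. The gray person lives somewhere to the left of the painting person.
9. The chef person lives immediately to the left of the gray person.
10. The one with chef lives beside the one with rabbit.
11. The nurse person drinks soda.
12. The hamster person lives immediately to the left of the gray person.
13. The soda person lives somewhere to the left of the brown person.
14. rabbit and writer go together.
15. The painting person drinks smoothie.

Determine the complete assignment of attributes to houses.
Solution:

House | Hobby | Color | Drink | Job | Pet
-----------------------------------------
  1   | reading | black | coffee | chef | hamster
  2   | gardening | gray | tea | writer | rabbit
  3   | cooking | orange | soda | nurse | cat
  4   | painting | brown | smoothie | pilot | dog
  5   | hiking | white | juice | plumber | parrot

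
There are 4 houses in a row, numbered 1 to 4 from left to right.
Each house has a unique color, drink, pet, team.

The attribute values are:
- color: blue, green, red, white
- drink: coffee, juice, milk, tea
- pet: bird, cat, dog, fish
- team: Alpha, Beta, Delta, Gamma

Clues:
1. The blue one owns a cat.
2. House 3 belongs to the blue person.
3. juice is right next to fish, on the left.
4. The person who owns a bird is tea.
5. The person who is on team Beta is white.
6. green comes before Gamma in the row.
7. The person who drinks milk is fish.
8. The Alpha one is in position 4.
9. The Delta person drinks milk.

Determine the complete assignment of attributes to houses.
Solution:

House | Color | Drink | Pet | Team
----------------------------------
  1   | white | juice | dog | Beta
  2   | green | milk | fish | Delta
  3   | blue | coffee | cat | Gamma
  4   | red | tea | bird | Alpha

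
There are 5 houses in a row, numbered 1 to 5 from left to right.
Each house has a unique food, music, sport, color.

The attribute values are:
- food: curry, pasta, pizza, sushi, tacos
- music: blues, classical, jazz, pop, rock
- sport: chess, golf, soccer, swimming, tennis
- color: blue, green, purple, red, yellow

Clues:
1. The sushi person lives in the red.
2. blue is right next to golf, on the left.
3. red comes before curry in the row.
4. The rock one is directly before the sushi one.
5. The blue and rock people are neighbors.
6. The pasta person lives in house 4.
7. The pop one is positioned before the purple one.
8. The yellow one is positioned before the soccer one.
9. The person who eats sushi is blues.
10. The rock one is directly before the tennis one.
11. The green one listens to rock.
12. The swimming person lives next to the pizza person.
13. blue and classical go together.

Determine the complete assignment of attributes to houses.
Solution:

House | Food | Music | Sport | Color
------------------------------------
  1   | tacos | classical | swimming | blue
  2   | pizza | rock | golf | green
  3   | sushi | blues | tennis | red
  4   | pasta | pop | chess | yellow
  5   | curry | jazz | soccer | purple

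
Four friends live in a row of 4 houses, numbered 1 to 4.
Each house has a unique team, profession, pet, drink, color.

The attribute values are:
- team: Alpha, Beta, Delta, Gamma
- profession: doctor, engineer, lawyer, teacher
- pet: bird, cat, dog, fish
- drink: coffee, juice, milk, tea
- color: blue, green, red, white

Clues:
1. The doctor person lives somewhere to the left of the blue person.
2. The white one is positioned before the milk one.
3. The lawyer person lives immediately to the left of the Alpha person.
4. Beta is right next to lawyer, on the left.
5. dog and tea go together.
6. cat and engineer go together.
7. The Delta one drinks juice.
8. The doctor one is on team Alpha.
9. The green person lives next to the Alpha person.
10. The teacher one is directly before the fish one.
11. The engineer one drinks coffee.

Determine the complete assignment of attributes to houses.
Solution:

House | Team | Profession | Pet | Drink | Color
-----------------------------------------------
  1   | Beta | teacher | dog | tea | white
  2   | Delta | lawyer | fish | juice | green
  3   | Alpha | doctor | bird | milk | red
  4   | Gamma | engineer | cat | coffee | blue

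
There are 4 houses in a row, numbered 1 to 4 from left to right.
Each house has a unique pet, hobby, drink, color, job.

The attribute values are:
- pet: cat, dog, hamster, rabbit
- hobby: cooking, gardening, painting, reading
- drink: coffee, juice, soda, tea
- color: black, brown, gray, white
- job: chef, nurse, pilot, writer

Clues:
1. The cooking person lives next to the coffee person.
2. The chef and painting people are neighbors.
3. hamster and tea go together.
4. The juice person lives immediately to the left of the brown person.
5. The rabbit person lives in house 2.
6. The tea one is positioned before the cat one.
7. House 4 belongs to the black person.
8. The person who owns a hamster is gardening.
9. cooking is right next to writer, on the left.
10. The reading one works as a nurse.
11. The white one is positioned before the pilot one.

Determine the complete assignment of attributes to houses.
Solution:

House | Pet | Hobby | Drink | Color | Job
-----------------------------------------
  1   | dog | cooking | juice | white | chef
  2   | rabbit | painting | coffee | brown | writer
  3   | hamster | gardening | tea | gray | pilot
  4   | cat | reading | soda | black | nurse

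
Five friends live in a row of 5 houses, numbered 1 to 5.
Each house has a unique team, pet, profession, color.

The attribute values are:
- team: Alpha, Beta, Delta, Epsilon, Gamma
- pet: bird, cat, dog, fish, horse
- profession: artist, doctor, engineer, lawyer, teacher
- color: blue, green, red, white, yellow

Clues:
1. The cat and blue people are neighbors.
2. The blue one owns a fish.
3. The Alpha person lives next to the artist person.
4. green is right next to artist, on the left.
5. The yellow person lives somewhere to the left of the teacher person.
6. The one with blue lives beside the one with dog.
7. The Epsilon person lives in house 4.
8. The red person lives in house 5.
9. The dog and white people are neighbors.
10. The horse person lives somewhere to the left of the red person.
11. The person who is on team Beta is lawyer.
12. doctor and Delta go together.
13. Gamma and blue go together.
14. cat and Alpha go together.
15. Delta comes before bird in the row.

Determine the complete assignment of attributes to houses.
Solution:

House | Team | Pet | Profession | Color
---------------------------------------
  1   | Alpha | cat | engineer | green
  2   | Gamma | fish | artist | blue
  3   | Delta | dog | doctor | yellow
  4   | Epsilon | horse | teacher | white
  5   | Beta | bird | lawyer | red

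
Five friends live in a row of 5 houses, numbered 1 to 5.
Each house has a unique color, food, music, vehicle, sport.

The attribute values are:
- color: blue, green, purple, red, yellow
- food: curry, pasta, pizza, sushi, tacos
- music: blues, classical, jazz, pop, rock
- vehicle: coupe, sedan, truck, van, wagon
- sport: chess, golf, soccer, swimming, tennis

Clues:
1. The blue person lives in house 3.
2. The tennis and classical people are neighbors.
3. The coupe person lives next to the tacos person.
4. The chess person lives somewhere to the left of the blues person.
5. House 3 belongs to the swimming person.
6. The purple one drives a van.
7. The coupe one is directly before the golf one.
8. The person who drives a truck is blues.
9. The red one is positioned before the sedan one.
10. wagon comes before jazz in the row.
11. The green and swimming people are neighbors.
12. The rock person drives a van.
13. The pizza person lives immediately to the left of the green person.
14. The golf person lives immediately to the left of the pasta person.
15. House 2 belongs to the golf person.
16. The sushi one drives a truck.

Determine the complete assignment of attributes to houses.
Solution:

House | Color | Food | Music | Vehicle | Sport
----------------------------------------------
  1   | red | pizza | pop | coupe | tennis
  2   | green | tacos | classical | wagon | golf
  3   | blue | pasta | jazz | sedan | swimming
  4   | purple | curry | rock | van | chess
  5   | yellow | sushi | blues | truck | soccer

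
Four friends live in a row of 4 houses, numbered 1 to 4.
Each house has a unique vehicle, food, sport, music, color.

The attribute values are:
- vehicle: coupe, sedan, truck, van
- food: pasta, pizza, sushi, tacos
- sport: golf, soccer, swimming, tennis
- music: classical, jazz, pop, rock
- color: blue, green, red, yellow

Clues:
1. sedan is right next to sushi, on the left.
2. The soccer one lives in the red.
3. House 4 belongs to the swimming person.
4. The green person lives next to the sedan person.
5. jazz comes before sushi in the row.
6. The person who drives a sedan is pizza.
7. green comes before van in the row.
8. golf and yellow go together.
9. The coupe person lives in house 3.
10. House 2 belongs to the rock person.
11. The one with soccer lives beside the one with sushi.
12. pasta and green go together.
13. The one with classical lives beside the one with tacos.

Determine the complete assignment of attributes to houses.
Solution:

House | Vehicle | Food | Sport | Music | Color
----------------------------------------------
  1   | truck | pasta | tennis | jazz | green
  2   | sedan | pizza | soccer | rock | red
  3   | coupe | sushi | golf | classical | yellow
  4   | van | tacos | swimming | pop | blue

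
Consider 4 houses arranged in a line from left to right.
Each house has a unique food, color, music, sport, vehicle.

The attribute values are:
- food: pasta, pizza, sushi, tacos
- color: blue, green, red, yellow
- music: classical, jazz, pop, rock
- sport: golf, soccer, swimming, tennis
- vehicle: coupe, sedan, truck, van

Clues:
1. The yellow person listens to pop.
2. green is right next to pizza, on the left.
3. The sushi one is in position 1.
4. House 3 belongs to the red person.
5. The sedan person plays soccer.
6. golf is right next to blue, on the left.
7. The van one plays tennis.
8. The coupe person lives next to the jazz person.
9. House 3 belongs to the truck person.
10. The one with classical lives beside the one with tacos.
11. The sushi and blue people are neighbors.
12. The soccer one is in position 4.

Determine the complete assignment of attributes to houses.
Solution:

House | Food | Color | Music | Sport | Vehicle
----------------------------------------------
  1   | sushi | green | rock | golf | coupe
  2   | pizza | blue | jazz | tennis | van
  3   | pasta | red | classical | swimming | truck
  4   | tacos | yellow | pop | soccer | sedan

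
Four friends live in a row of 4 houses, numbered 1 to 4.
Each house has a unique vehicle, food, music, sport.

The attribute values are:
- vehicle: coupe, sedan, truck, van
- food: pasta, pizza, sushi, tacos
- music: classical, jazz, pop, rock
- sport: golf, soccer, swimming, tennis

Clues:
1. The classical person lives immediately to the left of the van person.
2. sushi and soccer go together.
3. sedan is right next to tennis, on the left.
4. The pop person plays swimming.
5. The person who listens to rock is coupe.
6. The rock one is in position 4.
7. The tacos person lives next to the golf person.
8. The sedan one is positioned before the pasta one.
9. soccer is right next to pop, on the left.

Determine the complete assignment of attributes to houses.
Solution:

House | Vehicle | Food | Music | Sport
--------------------------------------
  1   | truck | sushi | classical | soccer
  2   | van | tacos | pop | swimming
  3   | sedan | pizza | jazz | golf
  4   | coupe | pasta | rock | tennis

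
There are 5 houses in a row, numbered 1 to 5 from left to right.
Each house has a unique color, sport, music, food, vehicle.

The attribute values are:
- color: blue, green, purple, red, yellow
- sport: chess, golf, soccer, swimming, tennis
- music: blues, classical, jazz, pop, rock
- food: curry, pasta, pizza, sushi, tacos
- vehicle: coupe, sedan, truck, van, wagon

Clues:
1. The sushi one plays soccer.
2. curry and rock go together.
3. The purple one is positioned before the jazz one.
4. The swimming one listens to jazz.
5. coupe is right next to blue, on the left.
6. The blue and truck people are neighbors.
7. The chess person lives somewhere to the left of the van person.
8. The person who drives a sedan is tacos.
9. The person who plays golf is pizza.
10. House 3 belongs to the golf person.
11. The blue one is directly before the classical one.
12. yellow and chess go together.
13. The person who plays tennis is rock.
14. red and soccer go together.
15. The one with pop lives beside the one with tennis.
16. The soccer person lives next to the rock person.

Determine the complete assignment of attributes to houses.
Solution:

House | Color | Sport | Music | Food | Vehicle
----------------------------------------------
  1   | red | soccer | pop | sushi | coupe
  2   | blue | tennis | rock | curry | wagon
  3   | purple | golf | classical | pizza | truck
  4   | yellow | chess | blues | tacos | sedan
  5   | green | swimming | jazz | pasta | van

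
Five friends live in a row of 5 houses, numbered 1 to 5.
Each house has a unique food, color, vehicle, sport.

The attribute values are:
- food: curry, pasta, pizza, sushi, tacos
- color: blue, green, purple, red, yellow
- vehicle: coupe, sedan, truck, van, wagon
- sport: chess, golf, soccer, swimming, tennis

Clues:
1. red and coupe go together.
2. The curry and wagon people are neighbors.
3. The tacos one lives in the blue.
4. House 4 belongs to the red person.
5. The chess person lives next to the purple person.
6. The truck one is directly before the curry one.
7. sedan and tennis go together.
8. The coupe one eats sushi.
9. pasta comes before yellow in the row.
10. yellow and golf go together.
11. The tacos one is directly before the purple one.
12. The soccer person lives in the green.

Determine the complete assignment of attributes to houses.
Solution:

House | Food | Color | Vehicle | Sport
--------------------------------------
  1   | tacos | blue | truck | chess
  2   | curry | purple | sedan | tennis
  3   | pasta | green | wagon | soccer
  4   | sushi | red | coupe | swimming
  5   | pizza | yellow | van | golf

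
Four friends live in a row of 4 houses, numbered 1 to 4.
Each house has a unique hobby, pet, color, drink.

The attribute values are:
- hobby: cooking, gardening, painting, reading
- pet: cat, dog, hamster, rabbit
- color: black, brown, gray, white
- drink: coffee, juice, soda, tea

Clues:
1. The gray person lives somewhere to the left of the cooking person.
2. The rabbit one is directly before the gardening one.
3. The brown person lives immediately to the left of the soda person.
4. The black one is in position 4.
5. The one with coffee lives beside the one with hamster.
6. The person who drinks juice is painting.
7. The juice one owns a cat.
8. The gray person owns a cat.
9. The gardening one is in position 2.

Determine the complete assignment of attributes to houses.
Solution:

House | Hobby | Pet | Color | Drink
-----------------------------------
  1   | reading | rabbit | brown | coffee
  2   | gardening | hamster | white | soda
  3   | painting | cat | gray | juice
  4   | cooking | dog | black | tea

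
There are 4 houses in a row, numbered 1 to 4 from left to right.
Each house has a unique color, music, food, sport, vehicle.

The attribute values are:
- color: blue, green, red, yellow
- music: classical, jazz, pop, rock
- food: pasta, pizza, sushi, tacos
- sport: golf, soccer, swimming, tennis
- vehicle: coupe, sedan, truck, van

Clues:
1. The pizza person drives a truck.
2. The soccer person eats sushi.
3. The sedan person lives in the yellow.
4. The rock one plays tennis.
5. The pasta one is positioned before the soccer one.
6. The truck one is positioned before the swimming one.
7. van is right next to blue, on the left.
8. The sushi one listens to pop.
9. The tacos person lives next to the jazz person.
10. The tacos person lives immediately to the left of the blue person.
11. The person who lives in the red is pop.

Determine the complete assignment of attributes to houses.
Solution:

House | Color | Music | Food | Sport | Vehicle
----------------------------------------------
  1   | green | rock | tacos | tennis | van
  2   | blue | jazz | pizza | golf | truck
  3   | yellow | classical | pasta | swimming | sedan
  4   | red | pop | sushi | soccer | coupe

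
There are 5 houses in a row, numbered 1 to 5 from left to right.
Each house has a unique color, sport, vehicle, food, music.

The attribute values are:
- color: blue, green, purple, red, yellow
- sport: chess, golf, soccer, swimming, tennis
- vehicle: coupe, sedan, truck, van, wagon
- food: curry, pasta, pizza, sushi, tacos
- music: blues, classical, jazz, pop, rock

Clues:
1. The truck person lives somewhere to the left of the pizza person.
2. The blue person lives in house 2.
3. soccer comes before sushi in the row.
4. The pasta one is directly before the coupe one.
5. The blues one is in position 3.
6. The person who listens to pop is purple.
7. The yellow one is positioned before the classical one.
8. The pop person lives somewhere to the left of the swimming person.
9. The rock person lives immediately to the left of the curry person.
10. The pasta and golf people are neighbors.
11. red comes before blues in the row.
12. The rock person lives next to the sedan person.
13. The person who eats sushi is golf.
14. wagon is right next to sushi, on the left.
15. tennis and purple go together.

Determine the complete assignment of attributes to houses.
Solution:

House | Color | Sport | Vehicle | Food | Music
----------------------------------------------
  1   | red | soccer | wagon | pasta | jazz
  2   | blue | golf | coupe | sushi | rock
  3   | yellow | chess | sedan | curry | blues
  4   | purple | tennis | truck | tacos | pop
  5   | green | swimming | van | pizza | classical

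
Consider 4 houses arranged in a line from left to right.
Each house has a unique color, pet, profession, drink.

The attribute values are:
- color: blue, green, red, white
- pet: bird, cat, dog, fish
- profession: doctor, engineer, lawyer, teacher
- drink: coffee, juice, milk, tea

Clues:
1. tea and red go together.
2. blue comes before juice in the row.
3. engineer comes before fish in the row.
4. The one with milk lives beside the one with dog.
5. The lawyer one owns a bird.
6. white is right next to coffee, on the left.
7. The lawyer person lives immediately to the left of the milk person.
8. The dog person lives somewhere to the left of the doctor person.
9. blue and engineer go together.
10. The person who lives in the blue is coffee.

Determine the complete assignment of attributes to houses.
Solution:

House | Color | Pet | Profession | Drink
----------------------------------------
  1   | red | bird | lawyer | tea
  2   | white | cat | teacher | milk
  3   | blue | dog | engineer | coffee
  4   | green | fish | doctor | juice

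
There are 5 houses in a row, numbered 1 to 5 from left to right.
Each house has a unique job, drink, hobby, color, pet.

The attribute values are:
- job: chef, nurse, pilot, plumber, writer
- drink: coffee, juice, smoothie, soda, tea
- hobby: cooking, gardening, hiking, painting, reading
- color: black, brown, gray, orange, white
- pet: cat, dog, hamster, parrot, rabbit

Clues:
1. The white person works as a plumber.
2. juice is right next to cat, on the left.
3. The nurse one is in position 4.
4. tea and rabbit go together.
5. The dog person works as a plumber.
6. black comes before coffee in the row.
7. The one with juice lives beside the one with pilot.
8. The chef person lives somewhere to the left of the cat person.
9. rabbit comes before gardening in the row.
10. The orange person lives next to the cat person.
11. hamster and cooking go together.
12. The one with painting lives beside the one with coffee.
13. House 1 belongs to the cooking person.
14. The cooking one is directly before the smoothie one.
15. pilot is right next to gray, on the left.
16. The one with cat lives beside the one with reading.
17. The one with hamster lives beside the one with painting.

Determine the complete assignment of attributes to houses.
Solution:

House | Job | Drink | Hobby | Color | Pet
-----------------------------------------
  1   | chef | juice | cooking | orange | hamster
  2   | pilot | smoothie | painting | black | cat
  3   | writer | coffee | reading | gray | parrot
  4   | nurse | tea | hiking | brown | rabbit
  5   | plumber | soda | gardening | white | dog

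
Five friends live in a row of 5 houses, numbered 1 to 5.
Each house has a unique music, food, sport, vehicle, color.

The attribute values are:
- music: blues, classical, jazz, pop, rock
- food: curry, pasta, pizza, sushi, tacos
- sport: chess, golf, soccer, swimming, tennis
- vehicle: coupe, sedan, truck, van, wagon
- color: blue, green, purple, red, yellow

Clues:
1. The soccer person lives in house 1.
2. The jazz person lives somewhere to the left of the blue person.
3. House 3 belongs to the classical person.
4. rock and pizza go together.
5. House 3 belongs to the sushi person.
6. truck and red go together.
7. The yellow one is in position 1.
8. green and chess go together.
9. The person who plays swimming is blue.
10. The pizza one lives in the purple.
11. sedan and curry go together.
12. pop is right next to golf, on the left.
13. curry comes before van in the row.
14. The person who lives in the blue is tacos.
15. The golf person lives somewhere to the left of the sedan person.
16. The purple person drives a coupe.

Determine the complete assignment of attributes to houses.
Solution:

House | Music | Food | Sport | Vehicle | Color
----------------------------------------------
  1   | pop | pasta | soccer | wagon | yellow
  2   | rock | pizza | golf | coupe | purple
  3   | classical | sushi | tennis | truck | red
  4   | jazz | curry | chess | sedan | green
  5   | blues | tacos | swimming | van | blue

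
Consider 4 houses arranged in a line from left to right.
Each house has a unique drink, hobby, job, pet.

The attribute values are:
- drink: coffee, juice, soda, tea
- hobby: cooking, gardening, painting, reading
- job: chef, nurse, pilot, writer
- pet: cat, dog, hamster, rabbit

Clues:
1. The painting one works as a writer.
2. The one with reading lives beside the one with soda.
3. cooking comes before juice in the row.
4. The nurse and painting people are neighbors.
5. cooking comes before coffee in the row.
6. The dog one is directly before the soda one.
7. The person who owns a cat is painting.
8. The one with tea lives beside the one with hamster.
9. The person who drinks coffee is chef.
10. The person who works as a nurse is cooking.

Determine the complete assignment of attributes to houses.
Solution:

House | Drink | Hobby | Job | Pet
---------------------------------
  1   | tea | reading | pilot | dog
  2   | soda | cooking | nurse | hamster
  3   | juice | painting | writer | cat
  4   | coffee | gardening | chef | rabbit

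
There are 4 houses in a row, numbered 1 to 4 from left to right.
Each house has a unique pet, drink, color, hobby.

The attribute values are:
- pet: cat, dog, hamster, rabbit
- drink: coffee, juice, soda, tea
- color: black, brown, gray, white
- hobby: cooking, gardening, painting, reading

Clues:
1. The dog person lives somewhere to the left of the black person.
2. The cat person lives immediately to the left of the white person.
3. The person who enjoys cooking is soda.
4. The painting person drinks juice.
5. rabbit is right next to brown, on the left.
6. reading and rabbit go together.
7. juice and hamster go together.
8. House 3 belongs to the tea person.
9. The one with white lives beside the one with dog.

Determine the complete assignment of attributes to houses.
Solution:

House | Pet | Drink | Color | Hobby
-----------------------------------
  1   | cat | soda | gray | cooking
  2   | rabbit | coffee | white | reading
  3   | dog | tea | brown | gardening
  4   | hamster | juice | black | painting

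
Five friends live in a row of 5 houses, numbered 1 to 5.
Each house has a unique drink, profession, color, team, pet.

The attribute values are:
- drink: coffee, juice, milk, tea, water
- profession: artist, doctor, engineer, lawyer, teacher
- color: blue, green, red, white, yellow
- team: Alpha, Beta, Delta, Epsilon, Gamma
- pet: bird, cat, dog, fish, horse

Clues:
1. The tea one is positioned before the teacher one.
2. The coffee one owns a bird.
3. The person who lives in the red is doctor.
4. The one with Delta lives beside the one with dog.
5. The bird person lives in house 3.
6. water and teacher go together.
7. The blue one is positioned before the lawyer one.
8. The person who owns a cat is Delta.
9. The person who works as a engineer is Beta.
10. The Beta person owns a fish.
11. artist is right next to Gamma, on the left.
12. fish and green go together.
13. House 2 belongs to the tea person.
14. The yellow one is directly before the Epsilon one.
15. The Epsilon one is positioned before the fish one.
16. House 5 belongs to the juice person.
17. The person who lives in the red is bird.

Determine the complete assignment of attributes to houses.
Solution:

House | Drink | Profession | Color | Team | Pet
-----------------------------------------------
  1   | milk | artist | blue | Delta | cat
  2   | tea | lawyer | yellow | Gamma | dog
  3   | coffee | doctor | red | Epsilon | bird
  4   | water | teacher | white | Alpha | horse
  5   | juice | engineer | green | Beta | fish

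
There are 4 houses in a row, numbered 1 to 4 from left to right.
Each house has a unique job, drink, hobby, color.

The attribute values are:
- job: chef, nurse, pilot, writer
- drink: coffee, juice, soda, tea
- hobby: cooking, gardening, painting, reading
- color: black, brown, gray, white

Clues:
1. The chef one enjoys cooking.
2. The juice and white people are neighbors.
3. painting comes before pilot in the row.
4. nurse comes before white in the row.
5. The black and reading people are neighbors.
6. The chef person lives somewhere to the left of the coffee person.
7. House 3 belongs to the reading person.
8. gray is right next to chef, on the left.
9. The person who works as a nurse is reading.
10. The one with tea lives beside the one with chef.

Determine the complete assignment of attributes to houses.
Solution:

House | Job | Drink | Hobby | Color
-----------------------------------
  1   | writer | tea | painting | gray
  2   | chef | soda | cooking | black
  3   | nurse | juice | reading | brown
  4   | pilot | coffee | gardening | white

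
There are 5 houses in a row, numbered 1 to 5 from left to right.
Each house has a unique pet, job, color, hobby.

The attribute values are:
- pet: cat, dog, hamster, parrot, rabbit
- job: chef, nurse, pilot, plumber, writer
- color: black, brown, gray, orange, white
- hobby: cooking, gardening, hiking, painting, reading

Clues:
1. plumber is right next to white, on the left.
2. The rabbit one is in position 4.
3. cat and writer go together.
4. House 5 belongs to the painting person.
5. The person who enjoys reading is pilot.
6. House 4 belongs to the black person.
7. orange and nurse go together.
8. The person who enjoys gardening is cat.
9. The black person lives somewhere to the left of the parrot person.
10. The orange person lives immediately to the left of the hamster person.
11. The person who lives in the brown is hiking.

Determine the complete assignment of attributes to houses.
Solution:

House | Pet | Job | Color | Hobby
---------------------------------
  1   | dog | nurse | orange | cooking
  2   | hamster | plumber | brown | hiking
  3   | cat | writer | white | gardening
  4   | rabbit | pilot | black | reading
  5   | parrot | chef | gray | painting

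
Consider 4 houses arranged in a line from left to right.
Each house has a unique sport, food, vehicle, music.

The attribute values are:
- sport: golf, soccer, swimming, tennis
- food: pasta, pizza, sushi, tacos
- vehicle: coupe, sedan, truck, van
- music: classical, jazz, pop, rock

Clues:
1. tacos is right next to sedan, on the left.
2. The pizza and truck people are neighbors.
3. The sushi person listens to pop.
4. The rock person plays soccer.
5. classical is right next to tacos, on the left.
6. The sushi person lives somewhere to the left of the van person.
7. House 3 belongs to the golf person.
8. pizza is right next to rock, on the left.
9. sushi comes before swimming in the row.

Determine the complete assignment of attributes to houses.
Solution:

House | Sport | Food | Vehicle | Music
--------------------------------------
  1   | tennis | pizza | coupe | classical
  2   | soccer | tacos | truck | rock
  3   | golf | sushi | sedan | pop
  4   | swimming | pasta | van | jazz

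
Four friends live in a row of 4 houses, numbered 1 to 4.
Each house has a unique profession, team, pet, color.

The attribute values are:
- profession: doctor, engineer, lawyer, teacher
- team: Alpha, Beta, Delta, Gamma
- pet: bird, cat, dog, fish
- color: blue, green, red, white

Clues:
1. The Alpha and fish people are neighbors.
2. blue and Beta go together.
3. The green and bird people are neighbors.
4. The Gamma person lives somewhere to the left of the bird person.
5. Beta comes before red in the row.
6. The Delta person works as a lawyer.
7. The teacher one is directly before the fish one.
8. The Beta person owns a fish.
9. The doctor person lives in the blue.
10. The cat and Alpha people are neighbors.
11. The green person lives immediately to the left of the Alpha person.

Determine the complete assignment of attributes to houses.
Solution:

House | Profession | Team | Pet | Color
---------------------------------------
  1   | engineer | Gamma | cat | green
  2   | teacher | Alpha | bird | white
  3   | doctor | Beta | fish | blue
  4   | lawyer | Delta | dog | red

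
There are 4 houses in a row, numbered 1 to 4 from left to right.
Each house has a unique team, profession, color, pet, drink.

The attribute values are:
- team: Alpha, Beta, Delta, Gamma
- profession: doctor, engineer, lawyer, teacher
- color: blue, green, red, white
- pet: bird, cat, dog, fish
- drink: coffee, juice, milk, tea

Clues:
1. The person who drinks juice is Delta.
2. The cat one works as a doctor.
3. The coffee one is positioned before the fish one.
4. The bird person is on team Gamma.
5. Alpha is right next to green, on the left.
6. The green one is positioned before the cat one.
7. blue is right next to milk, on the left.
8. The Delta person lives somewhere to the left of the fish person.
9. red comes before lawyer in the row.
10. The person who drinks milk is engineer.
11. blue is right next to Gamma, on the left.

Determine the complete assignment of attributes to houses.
Solution:

House | Team | Profession | Color | Pet | Drink
-----------------------------------------------
  1   | Alpha | teacher | blue | dog | coffee
  2   | Gamma | engineer | green | bird | milk
  3   | Delta | doctor | red | cat | juice
  4   | Beta | lawyer | white | fish | tea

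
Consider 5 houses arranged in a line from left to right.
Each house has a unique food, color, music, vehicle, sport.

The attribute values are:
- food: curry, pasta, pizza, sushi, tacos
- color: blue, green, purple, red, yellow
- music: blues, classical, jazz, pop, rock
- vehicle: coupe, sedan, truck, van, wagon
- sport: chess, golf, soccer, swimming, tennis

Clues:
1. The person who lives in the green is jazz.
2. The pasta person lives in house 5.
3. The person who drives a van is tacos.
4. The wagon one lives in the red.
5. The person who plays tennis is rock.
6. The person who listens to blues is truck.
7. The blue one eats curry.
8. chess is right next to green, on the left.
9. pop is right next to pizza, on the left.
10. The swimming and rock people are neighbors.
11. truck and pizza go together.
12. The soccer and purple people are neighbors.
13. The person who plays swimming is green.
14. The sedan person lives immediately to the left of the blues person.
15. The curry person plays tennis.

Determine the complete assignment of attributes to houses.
Solution:

House | Food | Color | Music | Vehicle | Sport
----------------------------------------------
  1   | sushi | yellow | pop | sedan | soccer
  2   | pizza | purple | blues | truck | chess
  3   | tacos | green | jazz | van | swimming
  4   | curry | blue | rock | coupe | tennis
  5   | pasta | red | classical | wagon | golf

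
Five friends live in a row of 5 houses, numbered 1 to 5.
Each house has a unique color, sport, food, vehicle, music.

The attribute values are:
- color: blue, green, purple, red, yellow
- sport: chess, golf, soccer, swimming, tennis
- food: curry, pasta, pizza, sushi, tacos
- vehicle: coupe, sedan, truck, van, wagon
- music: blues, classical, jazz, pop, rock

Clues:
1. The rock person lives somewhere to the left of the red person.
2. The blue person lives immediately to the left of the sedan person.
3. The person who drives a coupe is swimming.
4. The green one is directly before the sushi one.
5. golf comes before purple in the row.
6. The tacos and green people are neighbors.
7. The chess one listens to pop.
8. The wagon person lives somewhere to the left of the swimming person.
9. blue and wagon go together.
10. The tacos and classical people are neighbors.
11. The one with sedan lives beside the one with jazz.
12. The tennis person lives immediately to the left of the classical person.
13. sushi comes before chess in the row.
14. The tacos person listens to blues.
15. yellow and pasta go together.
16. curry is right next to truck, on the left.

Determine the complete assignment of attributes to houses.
Solution:

House | Color | Sport | Food | Vehicle | Music
----------------------------------------------
  1   | blue | tennis | tacos | wagon | blues
  2   | green | golf | curry | sedan | classical
  3   | purple | soccer | sushi | truck | jazz
  4   | yellow | swimming | pasta | coupe | rock
  5   | red | chess | pizza | van | pop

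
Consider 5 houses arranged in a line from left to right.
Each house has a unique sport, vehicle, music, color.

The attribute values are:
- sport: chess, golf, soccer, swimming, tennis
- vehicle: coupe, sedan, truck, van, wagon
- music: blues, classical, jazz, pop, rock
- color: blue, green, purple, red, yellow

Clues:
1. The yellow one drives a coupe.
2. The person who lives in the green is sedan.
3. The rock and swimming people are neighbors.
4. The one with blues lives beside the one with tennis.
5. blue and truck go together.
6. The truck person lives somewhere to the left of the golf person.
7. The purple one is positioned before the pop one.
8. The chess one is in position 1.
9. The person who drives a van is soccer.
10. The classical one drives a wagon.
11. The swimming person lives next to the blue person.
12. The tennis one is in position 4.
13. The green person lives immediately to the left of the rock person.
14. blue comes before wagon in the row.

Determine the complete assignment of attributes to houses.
Solution:

House | Sport | Vehicle | Music | Color
---------------------------------------
  1   | chess | sedan | jazz | green
  2   | soccer | van | rock | purple
  3   | swimming | coupe | blues | yellow
  4   | tennis | truck | pop | blue
  5   | golf | wagon | classical | red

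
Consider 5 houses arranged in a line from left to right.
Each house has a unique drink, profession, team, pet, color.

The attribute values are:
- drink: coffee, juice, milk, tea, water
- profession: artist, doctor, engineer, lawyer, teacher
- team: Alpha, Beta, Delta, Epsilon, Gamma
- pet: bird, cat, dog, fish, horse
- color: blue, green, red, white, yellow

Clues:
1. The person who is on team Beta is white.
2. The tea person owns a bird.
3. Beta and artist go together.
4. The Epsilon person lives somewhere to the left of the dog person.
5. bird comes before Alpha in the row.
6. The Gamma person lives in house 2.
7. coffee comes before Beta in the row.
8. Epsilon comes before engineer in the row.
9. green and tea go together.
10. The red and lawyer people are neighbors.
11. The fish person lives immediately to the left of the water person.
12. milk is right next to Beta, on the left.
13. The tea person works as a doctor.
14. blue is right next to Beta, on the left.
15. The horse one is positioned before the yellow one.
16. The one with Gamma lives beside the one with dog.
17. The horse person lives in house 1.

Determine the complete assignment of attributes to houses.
Solution:

House | Drink | Profession | Team | Pet | Color
-----------------------------------------------
  1   | coffee | teacher | Epsilon | horse | red
  2   | milk | lawyer | Gamma | fish | blue
  3   | water | artist | Beta | dog | white
  4   | tea | doctor | Delta | bird | green
  5   | juice | engineer | Alpha | cat | yellow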